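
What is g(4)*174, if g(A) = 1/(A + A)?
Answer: 87/4 ≈ 21.750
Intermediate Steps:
g(A) = 1/(2*A)
g(4)*174 = ((½)/4)*174 = ((½)*(¼))*174 = (⅛)*174 = 87/4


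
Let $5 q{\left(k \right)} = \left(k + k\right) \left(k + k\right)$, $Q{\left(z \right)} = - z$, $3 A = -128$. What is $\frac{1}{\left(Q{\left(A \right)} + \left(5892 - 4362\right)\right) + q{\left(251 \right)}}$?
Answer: $\frac{15}{779602} \approx 1.9241 \cdot 10^{-5}$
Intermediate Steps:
$A = - \frac{128}{3}$ ($A = \frac{1}{3} \left(-128\right) = - \frac{128}{3} \approx -42.667$)
$q{\left(k \right)} = \frac{4 k^{2}}{5}$ ($q{\left(k \right)} = \frac{\left(k + k\right) \left(k + k\right)}{5} = \frac{2 k 2 k}{5} = \frac{4 k^{2}}{5}$)
$\frac{1}{\left(Q{\left(A \right)} + \left(5892 - 4362\right)\right) + q{\left(251 \right)}} = \frac{1}{\left(\left(-1\right) \left(- \frac{128}{3}\right) + \left(5892 - 4362\right)\right) + \frac{4 \cdot 251^{2}}{5}} = \frac{1}{\left(\frac{128}{3} + \left(5892 - 4362\right)\right) + \frac{4}{5} \cdot 63001} = \frac{1}{\left(\frac{128}{3} + 1530\right) + \frac{252004}{5}} = \frac{1}{\frac{4718}{3} + \frac{252004}{5}} = \frac{1}{\frac{779602}{15}} = \frac{15}{779602}$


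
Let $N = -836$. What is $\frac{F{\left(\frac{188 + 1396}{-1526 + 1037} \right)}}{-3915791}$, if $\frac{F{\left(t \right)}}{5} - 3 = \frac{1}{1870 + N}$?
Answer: $- \frac{15515}{4048927894} \approx -3.8319 \cdot 10^{-6}$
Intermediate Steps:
$F{\left(t \right)} = \frac{15515}{1034}$ ($F{\left(t \right)} = 15 + \frac{5}{1870 - 836} = 15 + \frac{5}{1034} = \frac{15515}{1034}$)
$\frac{F{\left(\frac{188 + 1396}{-1526 + 1037} \right)}}{-3915791} = \frac{15515}{1034 \left(-3915791\right)} = \frac{15515}{1034} \left(- \frac{1}{3915791}\right) = - \frac{15515}{4048927894}$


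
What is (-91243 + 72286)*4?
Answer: -75828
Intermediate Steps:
(-91243 + 72286)*4 = -18957*4 = -75828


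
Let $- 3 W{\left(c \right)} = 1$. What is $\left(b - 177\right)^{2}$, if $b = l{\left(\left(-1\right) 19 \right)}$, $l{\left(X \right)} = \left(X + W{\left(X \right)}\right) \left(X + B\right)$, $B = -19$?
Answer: $\frac{2798929}{9} \approx 3.1099 \cdot 10^{5}$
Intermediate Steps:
$W{\left(c \right)} = - \frac{1}{3}$ ($W{\left(c \right)} = \left(- \frac{1}{3}\right) 1 = - \frac{1}{3}$)
$l{\left(X \right)} = \left(-19 + X\right) \left(- \frac{1}{3} + X\right)$ ($l{\left(X \right)} = \left(X - \frac{1}{3}\right) \left(X - 19\right) = \left(- \frac{1}{3} + X\right) \left(-19 + X\right) = \left(-19 + X\right) \left(- \frac{1}{3} + X\right)$)
$b = \frac{2204}{3}$ ($b = \frac{19}{3} + \left(\left(-1\right) 19\right)^{2} - \frac{58 \left(\left(-1\right) 19\right)}{3} = \frac{19}{3} + \left(-19\right)^{2} - - \frac{1102}{3} = \frac{19}{3} + 361 + \frac{1102}{3} = \frac{2204}{3} \approx 734.67$)
$\left(b - 177\right)^{2} = \left(\frac{2204}{3} - 177\right)^{2} = \left(\frac{1673}{3}\right)^{2} = \frac{2798929}{9}$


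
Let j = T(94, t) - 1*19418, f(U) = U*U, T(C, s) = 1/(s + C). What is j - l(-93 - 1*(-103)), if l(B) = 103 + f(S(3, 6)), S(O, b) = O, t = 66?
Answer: -3124799/160 ≈ -19530.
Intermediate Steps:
T(C, s) = 1/(C + s)
f(U) = U²
j = -3106879/160 (j = 1/(94 + 66) - 1*19418 = 1/160 - 19418 = -3106879/160 ≈ -19418.)
l(B) = 112 (l(B) = 103 + 3² = 103 + 9 = 112)
j - l(-93 - 1*(-103)) = -3106879/160 - 1*112 = -3106879/160 - 112 = -3124799/160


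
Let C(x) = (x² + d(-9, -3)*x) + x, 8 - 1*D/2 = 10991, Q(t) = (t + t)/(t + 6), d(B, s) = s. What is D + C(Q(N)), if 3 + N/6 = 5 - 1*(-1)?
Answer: -87867/4 ≈ -21967.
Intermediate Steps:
N = 18 (N = -18 + 6*(5 - 1*(-1)) = -18 + 6*(5 + 1) = -18 + 6*6 = -18 + 36 = 18)
Q(t) = 2*t/(6 + t) (Q(t) = (2*t)/(6 + t) = 2*t/(6 + t))
D = -21966 (D = 16 - 2*10991 = 16 - 21982 = -21966)
C(x) = x² - 2*x (C(x) = (x² - 3*x) + x = x² - 2*x)
D + C(Q(N)) = -21966 + (2*18/(6 + 18))*(-2 + 2*18/(6 + 18)) = -21966 + (2*18/24)*(-2 + 2*18/24) = -21966 + (2*18*(1/24))*(-2 + 2*18*(1/24)) = -21966 + 3*(-2 + 3/2)/2 = -21966 + (3/2)*(-½) = -21966 - ¾ = -87867/4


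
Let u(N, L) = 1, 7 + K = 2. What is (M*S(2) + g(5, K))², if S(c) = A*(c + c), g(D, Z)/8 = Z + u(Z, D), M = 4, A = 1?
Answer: 256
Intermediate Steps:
K = -5 (K = -7 + 2 = -5)
g(D, Z) = 8 + 8*Z (g(D, Z) = 8*(Z + 1) = 8*(1 + Z) = 8 + 8*Z)
S(c) = 2*c (S(c) = 1*(c + c) = 1*(2*c) = 2*c)
(M*S(2) + g(5, K))² = (4*(2*2) + (8 + 8*(-5)))² = (4*4 + (8 - 40))² = (16 - 32)² = (-16)² = 256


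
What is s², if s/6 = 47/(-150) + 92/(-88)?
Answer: 5026564/75625 ≈ 66.467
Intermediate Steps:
s = -2242/275 (s = 6*(47/(-150) + 92/(-88)) = 6*(47*(-1/150) + 92*(-1/88)) = 6*(-47/150 - 23/22) = 6*(-1121/825) = -2242/275 ≈ -8.1527)
s² = (-2242/275)² = 5026564/75625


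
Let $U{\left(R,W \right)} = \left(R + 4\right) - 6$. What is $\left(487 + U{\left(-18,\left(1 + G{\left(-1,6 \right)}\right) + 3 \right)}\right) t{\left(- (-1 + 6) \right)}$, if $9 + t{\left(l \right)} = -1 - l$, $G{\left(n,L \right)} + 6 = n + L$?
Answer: $-2335$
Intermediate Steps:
$G{\left(n,L \right)} = -6 + L + n$ ($G{\left(n,L \right)} = -6 + \left(n + L\right) = -6 + \left(L + n\right) = -6 + L + n$)
$t{\left(l \right)} = -10 - l$ ($t{\left(l \right)} = -9 - \left(1 + l\right) = -10 - l$)
$U{\left(R,W \right)} = -2 + R$ ($U{\left(R,W \right)} = \left(4 + R\right) - 6 = -2 + R$)
$\left(487 + U{\left(-18,\left(1 + G{\left(-1,6 \right)}\right) + 3 \right)}\right) t{\left(- (-1 + 6) \right)} = \left(487 - 20\right) \left(-10 - - (-1 + 6)\right) = \left(487 - 20\right) \left(-10 - \left(-1\right) 5\right) = 467 \left(-10 - -5\right) = 467 \left(-10 + 5\right) = 467 \left(-5\right) = -2335$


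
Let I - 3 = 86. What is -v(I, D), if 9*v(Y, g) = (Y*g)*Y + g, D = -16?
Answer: 126752/9 ≈ 14084.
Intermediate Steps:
I = 89 (I = 3 + 86 = 89)
v(Y, g) = g/9 + g*Y**2/9 (v(Y, g) = ((Y*g)*Y + g)/9 = (g*Y**2 + g)/9 = (g + g*Y**2)/9 = g/9 + g*Y**2/9)
-v(I, D) = -(-16)*(1 + 89**2)/9 = -(-16)*(1 + 7921)/9 = -(-16)*7922/9 = -1*(-126752/9) = 126752/9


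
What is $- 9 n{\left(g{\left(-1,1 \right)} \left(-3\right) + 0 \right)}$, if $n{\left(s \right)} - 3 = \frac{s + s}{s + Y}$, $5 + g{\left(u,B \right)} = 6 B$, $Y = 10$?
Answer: $- \frac{135}{7} \approx -19.286$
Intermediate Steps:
$g{\left(u,B \right)} = -5 + 6 B$
$n{\left(s \right)} = 3 + \frac{2 s}{10 + s}$ ($n{\left(s \right)} = 3 + \frac{s + s}{s + 10} = 3 + \frac{2 s}{10 + s}$)
$- 9 n{\left(g{\left(-1,1 \right)} \left(-3\right) + 0 \right)} = - 9 \frac{5 \left(6 + \left(\left(-5 + 6 \cdot 1\right) \left(-3\right) + 0\right)\right)}{10 + \left(\left(-5 + 6 \cdot 1\right) \left(-3\right) + 0\right)} = - 9 \frac{5 \left(6 + \left(\left(-5 + 6\right) \left(-3\right) + 0\right)\right)}{10 + \left(\left(-5 + 6\right) \left(-3\right) + 0\right)} = - 9 \frac{5 \left(6 + \left(1 \left(-3\right) + 0\right)\right)}{10 + \left(1 \left(-3\right) + 0\right)} = - 9 \frac{5 \left(6 + \left(-3 + 0\right)\right)}{10 + \left(-3 + 0\right)} = - 9 \frac{5 \left(6 - 3\right)}{10 - 3} = - 9 \cdot 5 \cdot \frac{1}{7} \cdot 3 = \left(-9\right) \frac{15}{7} = - \frac{135}{7}$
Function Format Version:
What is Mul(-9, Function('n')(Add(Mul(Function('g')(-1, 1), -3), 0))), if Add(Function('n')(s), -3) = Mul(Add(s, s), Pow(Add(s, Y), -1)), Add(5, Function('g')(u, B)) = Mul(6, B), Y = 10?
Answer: Rational(-135, 7) ≈ -19.286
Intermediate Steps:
Function('g')(u, B) = Add(-5, Mul(6, B))
Function('n')(s) = Add(3, Mul(2, s, Pow(Add(10, s), -1))) (Function('n')(s) = Add(3, Mul(Add(s, s), Pow(Add(s, 10), -1))) = Add(3, Mul(Mul(2, s), Pow(Add(10, s), -1))) = Add(3, Mul(2, s, Pow(Add(10, s), -1))))
Mul(-9, Function('n')(Add(Mul(Function('g')(-1, 1), -3), 0))) = Mul(-9, Mul(5, Pow(Add(10, Add(Mul(Add(-5, Mul(6, 1)), -3), 0)), -1), Add(6, Add(Mul(Add(-5, Mul(6, 1)), -3), 0)))) = Mul(-9, Mul(5, Pow(Add(10, Add(Mul(Add(-5, 6), -3), 0)), -1), Add(6, Add(Mul(Add(-5, 6), -3), 0)))) = Mul(-9, Mul(5, Pow(Add(10, Add(Mul(1, -3), 0)), -1), Add(6, Add(Mul(1, -3), 0)))) = Mul(-9, Mul(5, Pow(Add(10, Add(-3, 0)), -1), Add(6, Add(-3, 0)))) = Mul(-9, Mul(5, Pow(Add(10, -3), -1), Add(6, -3))) = Mul(-9, Mul(5, Pow(7, -1), 3)) = Mul(-9, Mul(5, Rational(1, 7), 3)) = Mul(-9, Rational(15, 7)) = Rational(-135, 7)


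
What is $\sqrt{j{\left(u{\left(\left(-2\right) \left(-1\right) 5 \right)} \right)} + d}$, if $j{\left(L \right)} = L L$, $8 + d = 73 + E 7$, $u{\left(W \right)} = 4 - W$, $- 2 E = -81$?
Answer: $\frac{\sqrt{1538}}{2} \approx 19.609$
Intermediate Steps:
$E = \frac{81}{2}$ ($E = \left(- \frac{1}{2}\right) \left(-81\right) = \frac{81}{2} \approx 40.5$)
$d = \frac{697}{2}$ ($d = -8 + \left(73 + \frac{81}{2} \cdot 7\right) = -8 + \left(73 + \frac{567}{2}\right) = -8 + \frac{713}{2} = \frac{697}{2} \approx 348.5$)
$j{\left(L \right)} = L^{2}$
$\sqrt{j{\left(u{\left(\left(-2\right) \left(-1\right) 5 \right)} \right)} + d} = \sqrt{\left(4 - \left(-2\right) \left(-1\right) 5\right)^{2} + \frac{697}{2}} = \sqrt{\left(4 - 2 \cdot 5\right)^{2} + \frac{697}{2}} = \sqrt{\left(4 - 10\right)^{2} + \frac{697}{2}} = \sqrt{\left(-6\right)^{2} + \frac{697}{2}} = \sqrt{36 + \frac{697}{2}} = \sqrt{\frac{769}{2}} = \frac{\sqrt{1538}}{2}$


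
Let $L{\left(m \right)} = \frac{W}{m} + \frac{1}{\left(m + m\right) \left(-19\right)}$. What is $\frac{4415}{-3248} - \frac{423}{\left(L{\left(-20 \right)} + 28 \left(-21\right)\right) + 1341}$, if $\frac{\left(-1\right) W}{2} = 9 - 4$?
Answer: $- \frac{396940595}{206666992} \approx -1.9207$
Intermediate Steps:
$W = -10$ ($W = - 2 \left(9 - 4\right) = \left(-2\right) 5 = -10$)
$L{\left(m \right)} = - \frac{381}{38 m}$ ($L{\left(m \right)} = - \frac{10}{m} + \frac{1}{\left(m + m\right) \left(-19\right)} = - \frac{10}{m} + \frac{1}{2 m} \left(- \frac{1}{19}\right) = - \frac{10}{m} - \frac{1}{38 m} = - \frac{381}{38 m}$)
$\frac{4415}{-3248} - \frac{423}{\left(L{\left(-20 \right)} + 28 \left(-21\right)\right) + 1341} = \frac{4415}{-3248} - \frac{423}{\left(- \frac{381}{38 \left(-20\right)} + 28 \left(-21\right)\right) + 1341} = 4415 \left(- \frac{1}{3248}\right) - \frac{423}{\left(\left(- \frac{381}{38}\right) \left(- \frac{1}{20}\right) - 588\right) + 1341} = - \frac{4415}{3248} - \frac{423}{\left(\frac{381}{760} - 588\right) + 1341} = - \frac{4415}{3248} - \frac{423}{- \frac{446499}{760} + 1341} = - \frac{4415}{3248} - \frac{423}{\frac{572661}{760}} = - \frac{4415}{3248} - \frac{35720}{63629} = - \frac{396940595}{206666992}$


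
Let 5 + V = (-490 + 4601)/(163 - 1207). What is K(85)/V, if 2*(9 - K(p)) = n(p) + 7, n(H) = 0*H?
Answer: -5742/9331 ≈ -0.61537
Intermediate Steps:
n(H) = 0
V = -9331/1044 (V = -5 + (-490 + 4601)/(163 - 1207) = -5 + 4111/(-1044) = -5 + 4111*(-1/1044) = -5 - 4111/1044 = -9331/1044 ≈ -8.9377)
K(p) = 11/2 (K(p) = 9 - (0 + 7)/2 = 9 - ½*7 = 9 - 7/2 = 11/2)
K(85)/V = 11/(2*(-9331/1044)) = (11/2)*(-1044/9331) = -5742/9331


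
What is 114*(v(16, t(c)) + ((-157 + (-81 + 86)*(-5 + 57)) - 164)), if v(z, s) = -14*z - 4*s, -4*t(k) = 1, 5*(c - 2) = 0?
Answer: -32376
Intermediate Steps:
c = 2 (c = 2 + (⅕)*0 = 2 + 0 = 2)
t(k) = -¼ (t(k) = -¼*1 = -¼)
114*(v(16, t(c)) + ((-157 + (-81 + 86)*(-5 + 57)) - 164)) = 114*((-14*16 - 4*(-¼)) + ((-157 + (-81 + 86)*(-5 + 57)) - 164)) = 114*((-224 + 1) + ((-157 + 5*52) - 164)) = 114*(-223 + ((-157 + 260) - 164)) = 114*(-223 + (103 - 164)) = 114*(-223 - 61) = 114*(-284) = -32376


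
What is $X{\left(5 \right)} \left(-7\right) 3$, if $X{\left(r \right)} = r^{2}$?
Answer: $-525$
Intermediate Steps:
$X{\left(5 \right)} \left(-7\right) 3 = 5^{2} \left(-7\right) 3 = 25 \left(-7\right) 3 = \left(-175\right) 3 = -525$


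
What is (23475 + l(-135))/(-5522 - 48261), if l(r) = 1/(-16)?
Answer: -375599/860528 ≈ -0.43647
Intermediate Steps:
l(r) = -1/16
(23475 + l(-135))/(-5522 - 48261) = (23475 - 1/16)/(-5522 - 48261) = (375599/16)/(-53783) = (375599/16)*(-1/53783) = -375599/860528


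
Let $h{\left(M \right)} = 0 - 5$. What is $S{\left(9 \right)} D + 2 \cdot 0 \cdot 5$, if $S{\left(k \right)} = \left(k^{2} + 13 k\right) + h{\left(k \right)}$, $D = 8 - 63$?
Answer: $-10615$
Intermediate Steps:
$h{\left(M \right)} = -5$ ($h{\left(M \right)} = 0 - 5 = -5$)
$D = -55$
$S{\left(k \right)} = -5 + k^{2} + 13 k$ ($S{\left(k \right)} = \left(k^{2} + 13 k\right) - 5 = -5 + k^{2} + 13 k$)
$S{\left(9 \right)} D + 2 \cdot 0 \cdot 5 = \left(-5 + 9^{2} + 13 \cdot 9\right) \left(-55\right) + 2 \cdot 0 \cdot 5 = \left(-5 + 81 + 117\right) \left(-55\right) + 0 \cdot 5 = 193 \left(-55\right) + 0 = -10615 + 0 = -10615$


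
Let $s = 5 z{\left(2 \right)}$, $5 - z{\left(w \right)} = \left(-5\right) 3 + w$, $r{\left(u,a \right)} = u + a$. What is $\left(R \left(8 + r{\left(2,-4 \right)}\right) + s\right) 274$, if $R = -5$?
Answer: $16440$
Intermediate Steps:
$r{\left(u,a \right)} = a + u$
$z{\left(w \right)} = 20 - w$ ($z{\left(w \right)} = 5 - \left(\left(-5\right) 3 + w\right) = 5 - \left(-15 + w\right) = 20 - w$)
$s = 90$ ($s = 5 \left(20 - 2\right) = 5 \cdot 18 = 90$)
$\left(R \left(8 + r{\left(2,-4 \right)}\right) + s\right) 274 = \left(- 5 \left(8 + \left(-4 + 2\right)\right) + 90\right) 274 = \left(- 5 \left(8 - 2\right) + 90\right) 274 = \left(\left(-5\right) 6 + 90\right) 274 = \left(-30 + 90\right) 274 = 60 \cdot 274 = 16440$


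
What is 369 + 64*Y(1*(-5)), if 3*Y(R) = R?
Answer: 787/3 ≈ 262.33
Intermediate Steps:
Y(R) = R/3
369 + 64*Y(1*(-5)) = 369 + 64*((1*(-5))/3) = 369 + 64*((⅓)*(-5)) = 369 + 64*(-5/3) = 369 - 320/3 = 787/3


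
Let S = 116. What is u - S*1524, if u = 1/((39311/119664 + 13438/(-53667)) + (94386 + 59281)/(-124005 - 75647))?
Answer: -4354292037560798400/24630376175551 ≈ -1.7679e+5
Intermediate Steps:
u = -35615742190416/24630376175551 (u = 1/((39311*(1/119664) + 13438*(-1/53667)) + 153667/(-199652)) = 1/((39311/119664 - 13438/53667) + 153667*(-1/199652)) = 1/(55739845/713556432 - 153667/199652) = 1/(-24630376175551/35615742190416) = -35615742190416/24630376175551 ≈ -1.4460)
u - S*1524 = -35615742190416/24630376175551 - 116*1524 = -35615742190416/24630376175551 - 1*176784 = -35615742190416/24630376175551 - 176784 = -4354292037560798400/24630376175551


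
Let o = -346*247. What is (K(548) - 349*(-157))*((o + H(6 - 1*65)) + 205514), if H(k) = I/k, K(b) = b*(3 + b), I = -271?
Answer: 2526917438199/59 ≈ 4.2829e+10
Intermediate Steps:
o = -85462
H(k) = -271/k
(K(548) - 349*(-157))*((o + H(6 - 1*65)) + 205514) = (548*(3 + 548) - 349*(-157))*((-85462 - 271/(6 - 1*65)) + 205514) = (548*551 + 54793)*((-85462 - 271/(6 - 65)) + 205514) = (301948 + 54793)*((-85462 - 271/(-59)) + 205514) = 356741*((-85462 - 271*(-1/59)) + 205514) = 356741*((-85462 + 271/59) + 205514) = 356741*(-5041987/59 + 205514) = 356741*(7083339/59) = 2526917438199/59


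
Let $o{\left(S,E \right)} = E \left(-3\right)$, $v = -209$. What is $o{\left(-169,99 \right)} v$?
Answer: $62073$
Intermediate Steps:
$o{\left(S,E \right)} = - 3 E$
$o{\left(-169,99 \right)} v = \left(-3\right) 99 \left(-209\right) = \left(-297\right) \left(-209\right) = 62073$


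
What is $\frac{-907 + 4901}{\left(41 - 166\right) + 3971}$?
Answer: $\frac{1997}{1923} \approx 1.0385$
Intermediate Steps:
$\frac{-907 + 4901}{\left(41 - 166\right) + 3971} = \frac{3994}{\left(41 - 166\right) + 3971} = \frac{3994}{-125 + 3971} = \frac{3994}{3846} = 3994 \cdot \frac{1}{3846} = \frac{1997}{1923}$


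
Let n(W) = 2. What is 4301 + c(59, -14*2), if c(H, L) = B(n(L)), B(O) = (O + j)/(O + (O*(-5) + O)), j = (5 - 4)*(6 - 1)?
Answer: 25799/6 ≈ 4299.8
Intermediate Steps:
j = 5 (j = 1*5 = 5)
B(O) = -(5 + O)/(3*O) (B(O) = (O + 5)/(O + (O*(-5) + O)) = (5 + O)/(O + (-5*O + O)) = (5 + O)/(O - 4*O) = (5 + O)/((-3*O)) = (5 + O)*(-1/(3*O)) = -(5 + O)/(3*O))
c(H, L) = -7/6 (c(H, L) = (⅓)*(-5 - 1*2)/2 = (⅓)*(½)*(-5 - 2) = (⅓)*(½)*(-7) = -7/6)
4301 + c(59, -14*2) = 4301 - 7/6 = 25799/6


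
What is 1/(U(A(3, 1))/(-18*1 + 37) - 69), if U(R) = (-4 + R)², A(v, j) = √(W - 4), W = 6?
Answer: -24567/1671721 + 152*√2/1671721 ≈ -0.014567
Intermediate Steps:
A(v, j) = √2 (A(v, j) = √(6 - 4) = √2)
1/(U(A(3, 1))/(-18*1 + 37) - 69) = 1/((-4 + √2)²/(-18*1 + 37) - 69) = 1/((-4 + √2)²/(-18 + 37) - 69) = 1/((-4 + √2)²/19 - 69) = 1/(-69 + (-4 + √2)²/19)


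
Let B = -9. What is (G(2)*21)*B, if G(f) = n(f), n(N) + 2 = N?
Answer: 0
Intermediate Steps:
n(N) = -2 + N
G(f) = -2 + f
(G(2)*21)*B = ((-2 + 2)*21)*(-9) = (0*21)*(-9) = 0*(-9) = 0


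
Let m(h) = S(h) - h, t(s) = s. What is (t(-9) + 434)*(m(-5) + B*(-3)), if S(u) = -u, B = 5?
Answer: -2125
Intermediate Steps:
m(h) = -2*h (m(h) = -h - h = -2*h)
(t(-9) + 434)*(m(-5) + B*(-3)) = (-9 + 434)*(-2*(-5) + 5*(-3)) = 425*(10 - 15) = 425*(-5) = -2125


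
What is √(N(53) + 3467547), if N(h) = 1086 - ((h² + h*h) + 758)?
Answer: √3462257 ≈ 1860.7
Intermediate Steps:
N(h) = 328 - 2*h² (N(h) = 1086 - ((h² + h²) + 758) = 1086 - (2*h² + 758) = 1086 - (758 + 2*h²) = 1086 + (-758 - 2*h²) = 328 - 2*h²)
√(N(53) + 3467547) = √((328 - 2*53²) + 3467547) = √((328 - 2*2809) + 3467547) = √((328 - 5618) + 3467547) = √(-5290 + 3467547) = √3462257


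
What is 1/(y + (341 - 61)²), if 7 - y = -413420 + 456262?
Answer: 1/35565 ≈ 2.8118e-5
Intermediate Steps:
y = -42835 (y = 7 - (-413420 + 456262) = 7 - 1*42842 = 7 - 42842 = -42835)
1/(y + (341 - 61)²) = 1/(-42835 + (341 - 61)²) = 1/(-42835 + 280²) = 1/(-42835 + 78400) = 1/35565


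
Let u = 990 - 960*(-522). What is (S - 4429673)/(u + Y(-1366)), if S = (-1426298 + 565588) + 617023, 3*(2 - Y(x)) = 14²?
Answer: -701004/75307 ≈ -9.3086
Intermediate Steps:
Y(x) = -190/3 (Y(x) = 2 - ⅓*14² = 2 - ⅓*196 = 2 - 196/3 = -190/3)
S = -243687 (S = -860710 + 617023 = -243687)
u = 502110 (u = 990 + 501120 = 502110)
(S - 4429673)/(u + Y(-1366)) = (-243687 - 4429673)/(502110 - 190/3) = -4673360/1506140/3 = -4673360*3/1506140 = -701004/75307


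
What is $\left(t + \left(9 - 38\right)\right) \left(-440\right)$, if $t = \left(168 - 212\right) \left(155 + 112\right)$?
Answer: $5181880$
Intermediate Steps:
$t = -11748$ ($t = \left(-44\right) 267 = -11748$)
$\left(t + \left(9 - 38\right)\right) \left(-440\right) = \left(-11748 + \left(9 - 38\right)\right) \left(-440\right) = \left(-11748 - 29\right) \left(-440\right) = \left(-11777\right) \left(-440\right) = 5181880$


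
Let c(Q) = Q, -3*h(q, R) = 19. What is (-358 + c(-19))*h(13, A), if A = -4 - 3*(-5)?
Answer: 7163/3 ≈ 2387.7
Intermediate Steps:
A = 11 (A = -4 + 15 = 11)
h(q, R) = -19/3 (h(q, R) = -1/3*19 = -19/3)
(-358 + c(-19))*h(13, A) = (-358 - 19)*(-19/3) = -377*(-19/3) = 7163/3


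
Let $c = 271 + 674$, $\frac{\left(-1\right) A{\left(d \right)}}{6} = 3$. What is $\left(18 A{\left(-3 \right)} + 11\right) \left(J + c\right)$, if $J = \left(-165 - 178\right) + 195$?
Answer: $-249461$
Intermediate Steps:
$A{\left(d \right)} = -18$ ($A{\left(d \right)} = \left(-6\right) 3 = -18$)
$c = 945$
$J = -148$ ($J = -343 + 195 = -148$)
$\left(18 A{\left(-3 \right)} + 11\right) \left(J + c\right) = \left(18 \left(-18\right) + 11\right) \left(-148 + 945\right) = \left(-324 + 11\right) 797 = \left(-313\right) 797 = -249461$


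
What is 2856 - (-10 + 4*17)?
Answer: 2798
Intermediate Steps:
2856 - (-10 + 4*17) = 2856 - (-10 + 68) = 2856 - 1*58 = 2856 - 58 = 2798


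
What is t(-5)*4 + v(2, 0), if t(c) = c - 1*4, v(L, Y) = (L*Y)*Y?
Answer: -36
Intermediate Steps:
v(L, Y) = L*Y**2
t(c) = -4 + c (t(c) = c - 4 = -4 + c)
t(-5)*4 + v(2, 0) = (-4 - 5)*4 + 2*0**2 = -9*4 + 2*0 = -36 + 0 = -36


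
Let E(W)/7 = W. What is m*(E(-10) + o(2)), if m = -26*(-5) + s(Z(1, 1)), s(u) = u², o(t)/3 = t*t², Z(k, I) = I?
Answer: -6026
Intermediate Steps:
E(W) = 7*W
o(t) = 3*t³ (o(t) = 3*(t*t²) = 3*t³)
m = 131 (m = -26*(-5) + 1² = 130 + 1 = 131)
m*(E(-10) + o(2)) = 131*(7*(-10) + 3*2³) = 131*(-70 + 3*8) = 131*(-70 + 24) = 131*(-46) = -6026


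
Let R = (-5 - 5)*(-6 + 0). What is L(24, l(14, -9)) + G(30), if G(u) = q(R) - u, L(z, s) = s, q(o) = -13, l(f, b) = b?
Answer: -52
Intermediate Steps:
R = 60 (R = -10*(-6) = 60)
G(u) = -13 - u
L(24, l(14, -9)) + G(30) = -9 + (-13 - 1*30) = -9 + (-13 - 30) = -9 - 43 = -52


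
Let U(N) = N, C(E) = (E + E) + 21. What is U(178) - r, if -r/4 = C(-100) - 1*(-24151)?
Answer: 96066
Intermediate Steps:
C(E) = 21 + 2*E (C(E) = 2*E + 21 = 21 + 2*E)
r = -95888 (r = -4*((21 + 2*(-100)) - 1*(-24151)) = -4*((21 - 200) + 24151) = -4*(-179 + 24151) = -4*23972 = -95888)
U(178) - r = 178 - 1*(-95888) = 178 + 95888 = 96066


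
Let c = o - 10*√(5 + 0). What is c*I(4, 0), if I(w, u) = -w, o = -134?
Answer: 536 + 40*√5 ≈ 625.44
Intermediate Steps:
c = -134 - 10*√5 (c = -134 - 10*√(5 + 0) = -134 - 10*√5 ≈ -156.36)
c*I(4, 0) = (-134 - 10*√5)*(-1*4) = (-134 - 10*√5)*(-4) = 536 + 40*√5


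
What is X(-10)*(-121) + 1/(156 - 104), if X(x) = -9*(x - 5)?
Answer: -849419/52 ≈ -16335.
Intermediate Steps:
X(x) = 45 - 9*x (X(x) = -9*(-5 + x) = 45 - 9*x)
X(-10)*(-121) + 1/(156 - 104) = (45 - 9*(-10))*(-121) + 1/(156 - 104) = (45 + 90)*(-121) + 1/52 = 135*(-121) + 1/52 = -16335 + 1/52 = -849419/52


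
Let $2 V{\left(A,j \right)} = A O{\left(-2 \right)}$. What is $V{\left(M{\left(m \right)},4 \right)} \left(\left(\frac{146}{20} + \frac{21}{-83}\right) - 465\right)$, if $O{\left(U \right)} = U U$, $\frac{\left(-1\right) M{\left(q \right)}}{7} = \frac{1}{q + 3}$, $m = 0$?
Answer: $\frac{2660707}{1245} \approx 2137.1$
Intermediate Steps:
$M{\left(q \right)} = - \frac{7}{3 + q}$ ($M{\left(q \right)} = - \frac{7}{q + 3} = - \frac{7}{3 + q}$)
$O{\left(U \right)} = U^{2}$
$V{\left(A,j \right)} = 2 A$ ($V{\left(A,j \right)} = \frac{A \left(-2\right)^{2}}{2} = \frac{A 4}{2} = \frac{4 A}{2} = 2 A$)
$V{\left(M{\left(m \right)},4 \right)} \left(\left(\frac{146}{20} + \frac{21}{-83}\right) - 465\right) = 2 \left(- \frac{7}{3 + 0}\right) \left(\left(\frac{146}{20} + \frac{21}{-83}\right) - 465\right) = 2 \left(- \frac{7}{3}\right) \left(\left(146 \cdot \frac{1}{20} + 21 \left(- \frac{1}{83}\right)\right) - 465\right) = 2 \left(\left(-7\right) \frac{1}{3}\right) \left(\left(\frac{73}{10} - \frac{21}{83}\right) - 465\right) = 2 \left(- \frac{7}{3}\right) \left(\frac{5849}{830} - 465\right) = \left(- \frac{14}{3}\right) \left(- \frac{380101}{830}\right) = \frac{2660707}{1245}$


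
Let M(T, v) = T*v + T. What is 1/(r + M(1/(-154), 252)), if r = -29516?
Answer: -14/413247 ≈ -3.3878e-5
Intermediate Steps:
M(T, v) = T + T*v
1/(r + M(1/(-154), 252)) = 1/(-29516 + (1 + 252)/(-154)) = 1/(-29516 - 1/154*253) = 1/(-29516 - 23/14) = 1/(-413247/14) = -14/413247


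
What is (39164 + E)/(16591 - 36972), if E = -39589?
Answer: 425/20381 ≈ 0.020853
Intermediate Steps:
(39164 + E)/(16591 - 36972) = (39164 - 39589)/(16591 - 36972) = -425/(-20381) = -425*(-1/20381) = 425/20381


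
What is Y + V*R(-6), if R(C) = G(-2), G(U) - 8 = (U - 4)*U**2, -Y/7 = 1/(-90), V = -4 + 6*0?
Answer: 5767/90 ≈ 64.078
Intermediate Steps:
V = -4 (V = -4 + 0 = -4)
Y = 7/90 (Y = -7/(-90) = -7*(-1/90) = 7/90 ≈ 0.077778)
G(U) = 8 + U**2*(-4 + U) (G(U) = 8 + (U - 4)*U**2 = 8 + (-4 + U)*U**2 = 8 + U**2*(-4 + U))
R(C) = -16 (R(C) = 8 + (-2)**3 - 4*(-2)**2 = 8 - 8 - 4*4 = 8 - 8 - 16 = -16)
Y + V*R(-6) = 7/90 - 4*(-16) = 7/90 + 64 = 5767/90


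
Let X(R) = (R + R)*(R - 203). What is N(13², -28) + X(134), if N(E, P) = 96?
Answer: -18396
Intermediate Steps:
X(R) = 2*R*(-203 + R) (X(R) = (2*R)*(-203 + R) = 2*R*(-203 + R))
N(13², -28) + X(134) = 96 + 2*134*(-203 + 134) = 96 + 2*134*(-69) = 96 - 18492 = -18396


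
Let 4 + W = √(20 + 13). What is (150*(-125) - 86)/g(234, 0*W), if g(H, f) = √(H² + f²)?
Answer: -9418/117 ≈ -80.496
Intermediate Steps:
W = -4 + √33 (W = -4 + √(20 + 13) = -4 + √33 ≈ 1.7446)
(150*(-125) - 86)/g(234, 0*W) = (150*(-125) - 86)/(√(234² + (0*(-4 + √33))²)) = (-18750 - 86)/(√(54756 + 0²)) = -18836/√(54756 + 0) = -18836/(√54756) = -18836/234 = -18836*1/234 = -9418/117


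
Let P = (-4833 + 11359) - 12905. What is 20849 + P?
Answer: 14470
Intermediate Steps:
P = -6379 (P = 6526 - 12905 = -6379)
20849 + P = 20849 - 6379 = 14470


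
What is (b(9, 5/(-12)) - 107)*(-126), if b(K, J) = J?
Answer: 27069/2 ≈ 13535.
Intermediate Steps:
(b(9, 5/(-12)) - 107)*(-126) = (5/(-12) - 107)*(-126) = (5*(-1/12) - 107)*(-126) = (-5/12 - 107)*(-126) = -1289/12*(-126) = 27069/2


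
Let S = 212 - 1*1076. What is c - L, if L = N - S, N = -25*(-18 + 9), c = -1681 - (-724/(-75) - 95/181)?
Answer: -37726669/13575 ≈ -2779.1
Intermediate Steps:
S = -864 (S = 212 - 1076 = -864)
c = -22943494/13575 (c = -1681 - (-724*(-1/75) - 95*1/181) = -1681 - (724/75 - 95/181) = -1681 - 1*123919/13575 = -1681 - 123919/13575 = -22943494/13575 ≈ -1690.1)
N = 225 (N = -25*(-9) = 225)
L = 1089 (L = 225 - 1*(-864) = 225 + 864 = 1089)
c - L = -22943494/13575 - 1*1089 = -22943494/13575 - 1089 = -37726669/13575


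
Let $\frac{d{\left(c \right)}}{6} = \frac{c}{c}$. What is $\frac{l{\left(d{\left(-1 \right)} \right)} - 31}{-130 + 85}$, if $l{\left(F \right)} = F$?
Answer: $\frac{5}{9} \approx 0.55556$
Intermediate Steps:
$d{\left(c \right)} = 6$ ($d{\left(c \right)} = 6 \frac{c}{c} = 6 \cdot 1 = 6$)
$\frac{l{\left(d{\left(-1 \right)} \right)} - 31}{-130 + 85} = \frac{6 - 31}{-130 + 85} = - \frac{25}{-45} = \left(-25\right) \left(- \frac{1}{45}\right) = \frac{5}{9}$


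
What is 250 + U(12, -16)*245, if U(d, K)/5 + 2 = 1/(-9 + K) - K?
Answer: 17351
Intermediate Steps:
U(d, K) = -10 - 5*K + 5/(-9 + K) (U(d, K) = -10 + 5*(1/(-9 + K) - K) = -10 + (-5*K + 5/(-9 + K)) = -10 - 5*K + 5/(-9 + K))
250 + U(12, -16)*245 = 250 + (5*(19 - 1*(-16)**2 + 7*(-16))/(-9 - 16))*245 = 250 + (5*(19 - 1*256 - 112)/(-25))*245 = 250 + (5*(-1/25)*(19 - 256 - 112))*245 = 250 + (5*(-1/25)*(-349))*245 = 250 + (349/5)*245 = 250 + 17101 = 17351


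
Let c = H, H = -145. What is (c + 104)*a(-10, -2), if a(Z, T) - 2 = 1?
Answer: -123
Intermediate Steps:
a(Z, T) = 3 (a(Z, T) = 2 + 1 = 3)
c = -145
(c + 104)*a(-10, -2) = (-145 + 104)*3 = -41*3 = -123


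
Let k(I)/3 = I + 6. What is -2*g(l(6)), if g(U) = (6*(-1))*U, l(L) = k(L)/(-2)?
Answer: -216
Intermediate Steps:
k(I) = 18 + 3*I (k(I) = 3*(I + 6) = 3*(6 + I) = 18 + 3*I)
l(L) = -9 - 3*L/2 (l(L) = (18 + 3*L)/(-2) = (18 + 3*L)*(-1/2) = -9 - 3*L/2)
g(U) = -6*U
-2*g(l(6)) = -(-12)*(-9 - 3/2*6) = -(-12)*(-9 - 9) = -(-12)*(-18) = -2*108 = -216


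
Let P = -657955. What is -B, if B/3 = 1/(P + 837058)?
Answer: -1/59701 ≈ -1.6750e-5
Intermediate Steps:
B = 1/59701 (B = 3/(-657955 + 837058) = 3/179103 = 3*(1/179103) = 1/59701 ≈ 1.6750e-5)
-B = -1*1/59701 = -1/59701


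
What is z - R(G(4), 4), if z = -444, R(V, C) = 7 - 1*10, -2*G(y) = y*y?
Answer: -441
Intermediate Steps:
G(y) = -y²/2 (G(y) = -y*y/2 = -y²/2)
R(V, C) = -3 (R(V, C) = 7 - 10 = -3)
z - R(G(4), 4) = -444 - 1*(-3) = -444 + 3 = -441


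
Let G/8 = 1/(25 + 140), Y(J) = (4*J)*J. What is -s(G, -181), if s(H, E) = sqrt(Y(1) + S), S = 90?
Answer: -sqrt(94) ≈ -9.6954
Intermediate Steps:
Y(J) = 4*J**2
G = 8/165 (G = 8/(25 + 140) = 8/165 ≈ 0.048485)
s(H, E) = sqrt(94) (s(H, E) = sqrt(4*1**2 + 90) = sqrt(4*1 + 90) = sqrt(4 + 90) = sqrt(94))
-s(G, -181) = -sqrt(94)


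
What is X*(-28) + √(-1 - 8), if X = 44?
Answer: -1232 + 3*I ≈ -1232.0 + 3.0*I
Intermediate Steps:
X*(-28) + √(-1 - 8) = 44*(-28) + √(-1 - 8) = -1232 + √(-9) = -1232 + 3*I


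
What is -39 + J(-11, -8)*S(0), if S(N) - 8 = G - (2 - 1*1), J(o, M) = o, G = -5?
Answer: -61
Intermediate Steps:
S(N) = 2 (S(N) = 8 + (-5 - (2 - 1*1)) = 8 + (-5 - (2 - 1)) = 8 + (-5 - 1*1) = 8 + (-5 - 1) = 8 - 6 = 2)
-39 + J(-11, -8)*S(0) = -39 - 11*2 = -39 - 22 = -61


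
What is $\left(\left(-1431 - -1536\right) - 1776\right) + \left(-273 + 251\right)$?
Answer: $-1693$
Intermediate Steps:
$\left(\left(-1431 - -1536\right) - 1776\right) + \left(-273 + 251\right) = \left(\left(-1431 + 1536\right) - 1776\right) - 22 = \left(105 - 1776\right) - 22 = -1671 - 22 = -1693$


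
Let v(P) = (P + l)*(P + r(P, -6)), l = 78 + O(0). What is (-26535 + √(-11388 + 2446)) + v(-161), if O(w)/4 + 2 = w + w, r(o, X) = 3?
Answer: -12157 + I*√8942 ≈ -12157.0 + 94.562*I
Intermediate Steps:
O(w) = -8 + 8*w (O(w) = -8 + 4*(w + w) = -8 + 4*(2*w) = -8 + 8*w)
l = 70 (l = 78 + (-8 + 8*0) = 78 + (-8 + 0) = 78 - 8 = 70)
v(P) = (3 + P)*(70 + P) (v(P) = (P + 70)*(P + 3) = (70 + P)*(3 + P) = (3 + P)*(70 + P))
(-26535 + √(-11388 + 2446)) + v(-161) = (-26535 + √(-11388 + 2446)) + (210 + (-161)² + 73*(-161)) = (-26535 + √(-8942)) + (210 + 25921 - 11753) = (-26535 + I*√8942) + 14378 = -12157 + I*√8942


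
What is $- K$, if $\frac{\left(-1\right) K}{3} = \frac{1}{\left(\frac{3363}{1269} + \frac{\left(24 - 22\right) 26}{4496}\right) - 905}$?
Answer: $- \frac{1426356}{429018557} \approx -0.0033247$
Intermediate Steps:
$K = \frac{1426356}{429018557}$ ($K = - \frac{3}{\left(\frac{3363}{1269} + \frac{\left(24 - 22\right) 26}{4496}\right) - 905} = - \frac{3}{\left(3363 \cdot \frac{1}{1269} + 2 \cdot 26 \cdot \frac{1}{4496}\right) - 905} = - \frac{3}{\left(\frac{1121}{423} + 52 \cdot \frac{1}{4496}\right) - 905} = - \frac{3}{\left(\frac{1121}{423} + \frac{13}{1124}\right) - 905} = - \frac{3}{\frac{1265503}{475452} - 905} = - \frac{3}{- \frac{429018557}{475452}} = \left(-3\right) \left(- \frac{475452}{429018557}\right) = \frac{1426356}{429018557} \approx 0.0033247$)
$- K = \left(-1\right) \frac{1426356}{429018557} = - \frac{1426356}{429018557}$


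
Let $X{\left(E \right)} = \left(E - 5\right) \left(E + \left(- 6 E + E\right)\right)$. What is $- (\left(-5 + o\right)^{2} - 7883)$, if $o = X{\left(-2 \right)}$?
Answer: $4162$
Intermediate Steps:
$X{\left(E \right)} = - 4 E \left(-5 + E\right)$ ($X{\left(E \right)} = \left(-5 + E\right) \left(E - 5 E\right) = \left(-5 + E\right) \left(- 4 E\right) = - 4 E \left(-5 + E\right)$)
$o = -56$ ($o = 4 \left(-2\right) \left(5 - -2\right) = 4 \left(-2\right) \left(5 + 2\right) = 4 \left(-2\right) 7 = -56$)
$- (\left(-5 + o\right)^{2} - 7883) = - (\left(-5 - 56\right)^{2} - 7883) = - (\left(-61\right)^{2} - 7883) = - (3721 - 7883) = \left(-1\right) \left(-4162\right) = 4162$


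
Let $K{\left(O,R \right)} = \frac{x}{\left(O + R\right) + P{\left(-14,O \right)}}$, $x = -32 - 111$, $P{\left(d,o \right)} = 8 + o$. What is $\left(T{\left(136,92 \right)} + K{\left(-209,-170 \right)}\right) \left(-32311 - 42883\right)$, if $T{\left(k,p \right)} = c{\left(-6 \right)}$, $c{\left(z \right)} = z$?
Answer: $\frac{125461189}{290} \approx 4.3263 \cdot 10^{5}$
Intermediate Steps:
$T{\left(k,p \right)} = -6$
$x = -143$
$K{\left(O,R \right)} = - \frac{143}{8 + R + 2 O}$ ($K{\left(O,R \right)} = - \frac{143}{\left(O + R\right) + \left(8 + O\right)} = - \frac{143}{8 + R + 2 O}$)
$\left(T{\left(136,92 \right)} + K{\left(-209,-170 \right)}\right) \left(-32311 - 42883\right) = \left(-6 - \frac{143}{8 - 170 + 2 \left(-209\right)}\right) \left(-32311 - 42883\right) = \left(-6 - \frac{143}{8 - 170 - 418}\right) \left(-75194\right) = \left(-6 - \frac{143}{-580}\right) \left(-75194\right) = \left(-6 - - \frac{143}{580}\right) \left(-75194\right) = \left(-6 + \frac{143}{580}\right) \left(-75194\right) = \left(- \frac{3337}{580}\right) \left(-75194\right) = \frac{125461189}{290}$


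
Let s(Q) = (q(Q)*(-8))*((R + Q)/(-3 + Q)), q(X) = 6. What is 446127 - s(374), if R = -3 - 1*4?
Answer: 165530733/371 ≈ 4.4617e+5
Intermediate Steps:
R = -7 (R = -3 - 4 = -7)
s(Q) = -48*(-7 + Q)/(-3 + Q) (s(Q) = (6*(-8))*((-7 + Q)/(-3 + Q)) = -48*(-7 + Q)/(-3 + Q))
446127 - s(374) = 446127 - 48*(7 - 1*374)/(-3 + 374) = 446127 - 48*(7 - 374)/371 = 446127 - 48*(-367)/371 = 446127 - 1*(-17616/371) = 446127 + 17616/371 = 165530733/371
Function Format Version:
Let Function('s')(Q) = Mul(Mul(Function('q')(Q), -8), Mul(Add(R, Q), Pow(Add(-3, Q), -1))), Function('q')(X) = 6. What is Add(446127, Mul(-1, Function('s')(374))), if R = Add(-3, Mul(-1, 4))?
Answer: Rational(165530733, 371) ≈ 4.4617e+5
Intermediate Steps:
R = -7 (R = Add(-3, -4) = -7)
Function('s')(Q) = Mul(-48, Pow(Add(-3, Q), -1), Add(-7, Q)) (Function('s')(Q) = Mul(Mul(6, -8), Mul(Add(-7, Q), Pow(Add(-3, Q), -1))) = Mul(-48, Mul(Pow(Add(-3, Q), -1), Add(-7, Q))) = Mul(-48, Pow(Add(-3, Q), -1), Add(-7, Q)))
Add(446127, Mul(-1, Function('s')(374))) = Add(446127, Mul(-1, Mul(48, Pow(Add(-3, 374), -1), Add(7, Mul(-1, 374))))) = Add(446127, Mul(-1, Mul(48, Pow(371, -1), Add(7, -374)))) = Add(446127, Mul(-1, Mul(48, Rational(1, 371), -367))) = Add(446127, Mul(-1, Rational(-17616, 371))) = Add(446127, Rational(17616, 371)) = Rational(165530733, 371)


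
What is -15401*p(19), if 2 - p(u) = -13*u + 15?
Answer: -3603834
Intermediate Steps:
p(u) = -13 + 13*u (p(u) = 2 - (-13*u + 15) = 2 - (15 - 13*u) = 2 + (-15 + 13*u) = -13 + 13*u)
-15401*p(19) = -15401*(-13 + 13*19) = -15401*(-13 + 247) = -15401*234 = -3603834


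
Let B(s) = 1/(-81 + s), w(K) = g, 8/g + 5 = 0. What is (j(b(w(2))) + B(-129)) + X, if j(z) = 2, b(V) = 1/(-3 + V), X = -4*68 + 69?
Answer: -42211/210 ≈ -201.00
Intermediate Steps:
g = -8/5 (g = 8/(-5 + 0) = 8/(-5) = 8*(-⅕) = -8/5 ≈ -1.6000)
w(K) = -8/5
X = -203 (X = -272 + 69 = -203)
(j(b(w(2))) + B(-129)) + X = (2 + 1/(-81 - 129)) - 203 = (2 + 1/(-210)) - 203 = (2 - 1/210) - 203 = 419/210 - 203 = -42211/210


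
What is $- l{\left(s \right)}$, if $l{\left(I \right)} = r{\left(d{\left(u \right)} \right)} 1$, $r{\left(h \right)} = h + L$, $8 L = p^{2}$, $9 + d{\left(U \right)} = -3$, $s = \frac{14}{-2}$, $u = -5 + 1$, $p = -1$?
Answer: $\frac{95}{8} \approx 11.875$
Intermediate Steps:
$u = -4$
$s = -7$ ($s = 14 \left(- \frac{1}{2}\right) = -7$)
$d{\left(U \right)} = -12$ ($d{\left(U \right)} = -9 - 3 = -12$)
$L = \frac{1}{8}$ ($L = \frac{\left(-1\right)^{2}}{8} = \frac{1}{8} \cdot 1 = \frac{1}{8} \approx 0.125$)
$r{\left(h \right)} = \frac{1}{8} + h$ ($r{\left(h \right)} = h + \frac{1}{8} = \frac{1}{8} + h$)
$l{\left(I \right)} = - \frac{95}{8}$ ($l{\left(I \right)} = \left(\frac{1}{8} - 12\right) 1 = \left(- \frac{95}{8}\right) 1 = - \frac{95}{8}$)
$- l{\left(s \right)} = \left(-1\right) \left(- \frac{95}{8}\right) = \frac{95}{8}$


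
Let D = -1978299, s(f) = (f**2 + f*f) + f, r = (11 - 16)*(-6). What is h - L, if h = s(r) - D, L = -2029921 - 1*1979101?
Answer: 5989151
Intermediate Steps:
r = 30 (r = -5*(-6) = 30)
L = -4009022 (L = -2029921 - 1979101 = -4009022)
s(f) = f + 2*f**2 (s(f) = (f**2 + f**2) + f = 2*f**2 + f = f + 2*f**2)
h = 1980129 (h = 30*(1 + 2*30) - 1*(-1978299) = 30*(1 + 60) + 1978299 = 30*61 + 1978299 = 1830 + 1978299 = 1980129)
h - L = 1980129 - 1*(-4009022) = 1980129 + 4009022 = 5989151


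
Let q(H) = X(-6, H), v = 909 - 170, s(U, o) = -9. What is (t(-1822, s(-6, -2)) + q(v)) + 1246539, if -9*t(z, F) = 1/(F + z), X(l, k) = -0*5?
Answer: 20541716182/16479 ≈ 1.2465e+6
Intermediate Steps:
v = 739
X(l, k) = 0 (X(l, k) = -1*0 = 0)
q(H) = 0
t(z, F) = -1/(9*(F + z))
(t(-1822, s(-6, -2)) + q(v)) + 1246539 = (-1/(9*(-9) + 9*(-1822)) + 0) + 1246539 = (-1/(-81 - 16398) + 0) + 1246539 = (-1/(-16479) + 0) + 1246539 = (-1*(-1/16479) + 0) + 1246539 = (1/16479 + 0) + 1246539 = 1/16479 + 1246539 = 20541716182/16479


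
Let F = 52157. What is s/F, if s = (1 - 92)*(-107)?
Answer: 1391/7451 ≈ 0.18669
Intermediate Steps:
s = 9737 (s = -91*(-107) = 9737)
s/F = 9737/52157 = 9737*(1/52157) = 1391/7451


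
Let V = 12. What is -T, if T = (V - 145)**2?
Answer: -17689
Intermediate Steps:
T = 17689 (T = (12 - 145)**2 = (-133)**2 = 17689)
-T = -1*17689 = -17689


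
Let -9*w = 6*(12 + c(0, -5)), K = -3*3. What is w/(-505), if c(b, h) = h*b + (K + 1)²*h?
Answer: -616/1515 ≈ -0.40660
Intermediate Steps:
K = -9
c(b, h) = 64*h + b*h (c(b, h) = h*b + (-9 + 1)²*h = b*h + (-8)²*h = b*h + 64*h = 64*h + b*h)
w = 616/3 (w = -2*(12 - 5*(64 + 0))/3 = -2*(12 - 5*64)/3 = -2*(12 - 320)/3 = -2*(-308)/3 = -⅑*(-1848) = 616/3 ≈ 205.33)
w/(-505) = (616/3)/(-505) = (616/3)*(-1/505) = -616/1515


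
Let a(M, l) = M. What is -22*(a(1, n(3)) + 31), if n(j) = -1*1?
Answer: -704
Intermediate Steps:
n(j) = -1
-22*(a(1, n(3)) + 31) = -22*(1 + 31) = -22*32 = -704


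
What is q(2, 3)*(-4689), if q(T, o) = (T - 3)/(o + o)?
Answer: 1563/2 ≈ 781.50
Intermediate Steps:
q(T, o) = (-3 + T)/(2*o) (q(T, o) = (-3 + T)/((2*o)) = (-3 + T)*(1/(2*o)) = (-3 + T)/(2*o))
q(2, 3)*(-4689) = ((1/2)*(-3 + 2)/3)*(-4689) = ((1/2)*(1/3)*(-1))*(-4689) = -1/6*(-4689) = 1563/2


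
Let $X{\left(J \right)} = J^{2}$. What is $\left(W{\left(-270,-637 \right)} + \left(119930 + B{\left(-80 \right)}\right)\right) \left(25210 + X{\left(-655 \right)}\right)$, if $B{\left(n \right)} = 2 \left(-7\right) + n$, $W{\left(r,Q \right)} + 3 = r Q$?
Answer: $132556220405$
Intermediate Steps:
$W{\left(r,Q \right)} = -3 + Q r$ ($W{\left(r,Q \right)} = -3 + r Q = -3 + Q r$)
$B{\left(n \right)} = -14 + n$
$\left(W{\left(-270,-637 \right)} + \left(119930 + B{\left(-80 \right)}\right)\right) \left(25210 + X{\left(-655 \right)}\right) = \left(\left(-3 - -171990\right) + \left(119930 - 94\right)\right) \left(25210 + \left(-655\right)^{2}\right) = \left(\left(-3 + 171990\right) + \left(119930 - 94\right)\right) \left(25210 + 429025\right) = \left(171987 + 119836\right) 454235 = 291823 \cdot 454235 = 132556220405$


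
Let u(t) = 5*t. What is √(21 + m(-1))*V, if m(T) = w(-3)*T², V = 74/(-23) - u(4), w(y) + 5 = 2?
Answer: -1602*√2/23 ≈ -98.503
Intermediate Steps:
w(y) = -3 (w(y) = -5 + 2 = -3)
V = -534/23 (V = 74/(-23) - 5*4 = 74*(-1/23) - 1*20 = -74/23 - 20 = -534/23 ≈ -23.217)
m(T) = -3*T²
√(21 + m(-1))*V = √(21 - 3*(-1)²)*(-534/23) = √(21 - 3*1)*(-534/23) = √(21 - 3)*(-534/23) = √18*(-534/23) = (3*√2)*(-534/23) = -1602*√2/23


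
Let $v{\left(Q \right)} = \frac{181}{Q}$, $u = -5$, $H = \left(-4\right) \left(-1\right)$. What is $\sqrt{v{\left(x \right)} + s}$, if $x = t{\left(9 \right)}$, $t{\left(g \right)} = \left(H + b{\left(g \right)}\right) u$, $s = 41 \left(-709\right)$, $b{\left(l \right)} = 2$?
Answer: $\frac{i \sqrt{26167530}}{30} \approx 170.51 i$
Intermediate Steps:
$H = 4$
$s = -29069$
$t{\left(g \right)} = -30$ ($t{\left(g \right)} = \left(4 + 2\right) \left(-5\right) = 6 \left(-5\right) = -30$)
$x = -30$
$\sqrt{v{\left(x \right)} + s} = \sqrt{\frac{181}{-30} - 29069} = \sqrt{181 \left(- \frac{1}{30}\right) - 29069} = \sqrt{- \frac{181}{30} - 29069} = \sqrt{- \frac{872251}{30}} = \frac{i \sqrt{26167530}}{30}$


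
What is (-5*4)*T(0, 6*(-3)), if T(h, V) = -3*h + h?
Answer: 0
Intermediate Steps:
T(h, V) = -2*h
(-5*4)*T(0, 6*(-3)) = (-5*4)*(-2*0) = -20*0 = 0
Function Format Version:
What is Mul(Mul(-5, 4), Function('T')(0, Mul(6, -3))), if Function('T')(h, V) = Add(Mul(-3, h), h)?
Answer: 0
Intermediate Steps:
Function('T')(h, V) = Mul(-2, h)
Mul(Mul(-5, 4), Function('T')(0, Mul(6, -3))) = Mul(Mul(-5, 4), Mul(-2, 0)) = Mul(-20, 0) = 0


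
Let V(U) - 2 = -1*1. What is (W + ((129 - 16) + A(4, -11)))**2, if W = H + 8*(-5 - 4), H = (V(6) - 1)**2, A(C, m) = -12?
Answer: 841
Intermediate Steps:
V(U) = 1 (V(U) = 2 - 1*1 = 2 - 1 = 1)
H = 0 (H = (1 - 1)**2 = 0**2 = 0)
W = -72 (W = 0 + 8*(-5 - 4) = 0 + 8*(-9) = 0 - 72 = -72)
(W + ((129 - 16) + A(4, -11)))**2 = (-72 + ((129 - 16) - 12))**2 = (-72 + (113 - 12))**2 = (-72 + 101)**2 = 29**2 = 841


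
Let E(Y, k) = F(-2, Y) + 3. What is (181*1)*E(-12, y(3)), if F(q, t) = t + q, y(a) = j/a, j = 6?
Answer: -1991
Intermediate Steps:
y(a) = 6/a
F(q, t) = q + t
E(Y, k) = 1 + Y (E(Y, k) = (-2 + Y) + 3 = 1 + Y)
(181*1)*E(-12, y(3)) = (181*1)*(1 - 12) = 181*(-11) = -1991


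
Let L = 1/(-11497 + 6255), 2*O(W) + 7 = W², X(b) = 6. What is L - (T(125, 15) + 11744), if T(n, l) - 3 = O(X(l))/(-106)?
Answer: -6527168141/555652 ≈ -11747.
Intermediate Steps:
O(W) = -7/2 + W²/2
T(n, l) = 607/212 (T(n, l) = 3 + (-7/2 + (½)*6²)/(-106) = 3 + (-7/2 + (½)*36)*(-1/106) = 3 + (-7/2 + 18)*(-1/106) = 3 + (29/2)*(-1/106) = 3 - 29/212 = 607/212)
L = -1/5242 (L = 1/(-5242) = -1/5242 ≈ -0.00019077)
L - (T(125, 15) + 11744) = -1/5242 - (607/212 + 11744) = -1/5242 - 1*2490335/212 = -1/5242 - 2490335/212 = -6527168141/555652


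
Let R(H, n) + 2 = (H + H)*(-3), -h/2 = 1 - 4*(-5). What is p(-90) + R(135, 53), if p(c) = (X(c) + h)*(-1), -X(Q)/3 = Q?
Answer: -1040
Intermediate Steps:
X(Q) = -3*Q
h = -42 (h = -2*(1 - 4*(-5)) = -2*(1 + 20) = -2*21 = -42)
R(H, n) = -2 - 6*H (R(H, n) = -2 + (H + H)*(-3) = -2 + (2*H)*(-3) = -2 - 6*H)
p(c) = 42 + 3*c (p(c) = (-3*c - 42)*(-1) = (-42 - 3*c)*(-1) = 42 + 3*c)
p(-90) + R(135, 53) = (42 + 3*(-90)) + (-2 - 6*135) = (42 - 270) + (-2 - 810) = -228 - 812 = -1040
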